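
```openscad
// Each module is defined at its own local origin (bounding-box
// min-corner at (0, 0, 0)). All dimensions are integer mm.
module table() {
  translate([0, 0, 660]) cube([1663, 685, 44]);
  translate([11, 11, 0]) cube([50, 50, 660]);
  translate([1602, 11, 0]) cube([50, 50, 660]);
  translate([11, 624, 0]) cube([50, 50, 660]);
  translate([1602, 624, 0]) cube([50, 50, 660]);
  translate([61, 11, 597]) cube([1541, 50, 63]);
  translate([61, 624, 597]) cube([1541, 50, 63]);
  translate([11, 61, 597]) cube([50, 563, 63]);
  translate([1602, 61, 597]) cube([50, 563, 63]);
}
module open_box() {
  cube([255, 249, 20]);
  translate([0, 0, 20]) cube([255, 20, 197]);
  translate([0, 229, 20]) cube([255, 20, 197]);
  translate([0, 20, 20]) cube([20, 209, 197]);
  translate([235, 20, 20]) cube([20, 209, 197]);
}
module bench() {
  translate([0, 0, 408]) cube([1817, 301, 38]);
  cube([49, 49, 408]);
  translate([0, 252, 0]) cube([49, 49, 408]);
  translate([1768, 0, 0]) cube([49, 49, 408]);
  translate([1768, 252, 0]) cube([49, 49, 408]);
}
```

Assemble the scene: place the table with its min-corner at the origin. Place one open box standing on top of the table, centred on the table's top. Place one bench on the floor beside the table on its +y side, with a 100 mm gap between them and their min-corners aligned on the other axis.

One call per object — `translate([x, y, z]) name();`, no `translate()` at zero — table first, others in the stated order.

table();
translate([704, 218, 704]) open_box();
translate([0, 785, 0]) bench();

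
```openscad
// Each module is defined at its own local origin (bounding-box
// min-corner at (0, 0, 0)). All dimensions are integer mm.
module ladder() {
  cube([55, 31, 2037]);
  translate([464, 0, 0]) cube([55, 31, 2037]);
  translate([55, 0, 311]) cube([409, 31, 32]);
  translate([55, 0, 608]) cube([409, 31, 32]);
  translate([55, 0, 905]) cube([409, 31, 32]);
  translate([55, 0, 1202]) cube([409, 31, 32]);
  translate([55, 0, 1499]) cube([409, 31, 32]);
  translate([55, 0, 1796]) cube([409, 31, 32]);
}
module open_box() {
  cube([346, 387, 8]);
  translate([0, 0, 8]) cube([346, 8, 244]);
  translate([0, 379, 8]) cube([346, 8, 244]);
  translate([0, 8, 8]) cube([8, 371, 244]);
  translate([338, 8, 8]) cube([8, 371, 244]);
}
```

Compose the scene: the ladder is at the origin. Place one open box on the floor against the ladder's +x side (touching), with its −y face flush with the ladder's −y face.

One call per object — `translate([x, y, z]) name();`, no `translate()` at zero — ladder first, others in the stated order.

ladder();
translate([519, 0, 0]) open_box();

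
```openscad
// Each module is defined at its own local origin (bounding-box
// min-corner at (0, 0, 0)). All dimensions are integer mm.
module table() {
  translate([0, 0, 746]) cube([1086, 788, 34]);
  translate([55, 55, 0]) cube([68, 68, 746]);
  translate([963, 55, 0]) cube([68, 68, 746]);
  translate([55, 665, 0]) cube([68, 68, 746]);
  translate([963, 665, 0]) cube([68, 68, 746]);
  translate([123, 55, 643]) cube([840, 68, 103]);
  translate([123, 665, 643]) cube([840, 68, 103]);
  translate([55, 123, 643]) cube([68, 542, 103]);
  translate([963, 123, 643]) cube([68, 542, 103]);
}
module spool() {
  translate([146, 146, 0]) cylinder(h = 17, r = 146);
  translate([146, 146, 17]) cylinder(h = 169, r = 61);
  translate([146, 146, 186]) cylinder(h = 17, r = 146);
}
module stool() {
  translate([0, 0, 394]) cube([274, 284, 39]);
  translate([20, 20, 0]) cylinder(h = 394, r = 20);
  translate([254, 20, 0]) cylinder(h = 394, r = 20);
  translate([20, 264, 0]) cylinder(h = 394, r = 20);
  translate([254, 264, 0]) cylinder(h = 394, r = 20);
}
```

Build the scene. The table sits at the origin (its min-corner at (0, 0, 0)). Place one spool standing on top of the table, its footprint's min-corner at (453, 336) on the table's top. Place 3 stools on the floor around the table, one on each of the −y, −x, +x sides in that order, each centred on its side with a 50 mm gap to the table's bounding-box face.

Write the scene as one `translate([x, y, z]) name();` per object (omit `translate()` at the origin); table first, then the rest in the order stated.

table();
translate([453, 336, 780]) spool();
translate([406, -334, 0]) stool();
translate([-324, 252, 0]) stool();
translate([1136, 252, 0]) stool();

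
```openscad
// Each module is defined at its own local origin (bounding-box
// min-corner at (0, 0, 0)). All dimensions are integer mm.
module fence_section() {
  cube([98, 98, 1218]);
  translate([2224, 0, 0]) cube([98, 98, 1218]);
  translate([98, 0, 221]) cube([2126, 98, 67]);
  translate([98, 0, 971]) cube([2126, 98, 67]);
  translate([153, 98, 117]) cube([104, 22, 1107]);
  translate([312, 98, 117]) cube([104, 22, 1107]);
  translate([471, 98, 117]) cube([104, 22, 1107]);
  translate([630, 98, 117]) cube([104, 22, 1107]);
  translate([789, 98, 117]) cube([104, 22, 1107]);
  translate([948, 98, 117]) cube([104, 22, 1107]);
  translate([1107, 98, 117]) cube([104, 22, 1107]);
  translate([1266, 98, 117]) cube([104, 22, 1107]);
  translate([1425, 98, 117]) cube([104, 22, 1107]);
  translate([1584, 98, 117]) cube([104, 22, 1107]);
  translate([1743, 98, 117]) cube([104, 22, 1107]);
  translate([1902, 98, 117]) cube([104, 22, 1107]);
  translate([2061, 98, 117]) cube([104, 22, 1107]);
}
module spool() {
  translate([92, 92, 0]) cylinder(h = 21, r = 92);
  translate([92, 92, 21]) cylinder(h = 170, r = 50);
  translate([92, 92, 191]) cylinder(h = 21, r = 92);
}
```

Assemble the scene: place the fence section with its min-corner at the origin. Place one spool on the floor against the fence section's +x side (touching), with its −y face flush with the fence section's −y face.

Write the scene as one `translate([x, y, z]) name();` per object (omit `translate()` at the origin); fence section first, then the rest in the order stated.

fence_section();
translate([2322, 0, 0]) spool();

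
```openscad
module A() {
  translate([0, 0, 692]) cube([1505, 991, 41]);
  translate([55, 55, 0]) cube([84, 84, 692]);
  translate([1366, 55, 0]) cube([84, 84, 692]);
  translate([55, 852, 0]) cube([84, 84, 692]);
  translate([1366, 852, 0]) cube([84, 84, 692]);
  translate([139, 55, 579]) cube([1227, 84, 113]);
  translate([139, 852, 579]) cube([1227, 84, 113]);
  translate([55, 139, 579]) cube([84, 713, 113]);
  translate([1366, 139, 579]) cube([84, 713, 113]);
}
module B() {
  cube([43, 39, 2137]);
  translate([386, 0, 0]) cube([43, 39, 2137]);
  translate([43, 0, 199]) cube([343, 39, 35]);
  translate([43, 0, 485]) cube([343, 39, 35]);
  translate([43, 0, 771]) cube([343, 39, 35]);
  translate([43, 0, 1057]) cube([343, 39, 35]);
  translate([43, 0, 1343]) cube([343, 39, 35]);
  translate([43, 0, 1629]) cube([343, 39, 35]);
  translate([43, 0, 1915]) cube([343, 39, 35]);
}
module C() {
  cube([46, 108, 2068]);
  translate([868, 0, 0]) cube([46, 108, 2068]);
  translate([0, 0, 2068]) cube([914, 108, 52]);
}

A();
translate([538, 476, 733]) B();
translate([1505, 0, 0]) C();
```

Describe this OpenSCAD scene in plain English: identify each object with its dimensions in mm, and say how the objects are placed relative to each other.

A is a table: top 1505 mm (x) × 991 mm (y), 41 mm thick, upper face at z = 733 mm, on four 84×84 mm square legs, each inset 55 mm from the nearest pair of top edges, running from z = 0 to the bottom of the top. Four apron rails, 84 mm thick and 113 mm tall, run between adjacent legs with their top edges flush with the underside of the top and their outer faces flush with the legs' outer faces.

B is a wooden ladder with two side rails of 43×39 mm section and 2137 mm height, set 429 mm apart overall. Between them run 7 rectangular rungs (39 mm deep, 35 mm thick), front faces flush with the rails' −y face. The bottom of the first rung is 199 mm above the floor and each subsequent rung is 286 mm higher than the one below.

C is a door frame. The clear opening is 822 mm wide and 2068 mm high. Two 46 mm wide jambs, 108 mm deep, stand either side of the opening from the floor to the top of the opening. A 52 mm thick head sits across the top of both jambs, spanning the full outside width of the frame.

The ladder is on top of the table, centred. The door frame is against the table's +x side, with their −y faces flush.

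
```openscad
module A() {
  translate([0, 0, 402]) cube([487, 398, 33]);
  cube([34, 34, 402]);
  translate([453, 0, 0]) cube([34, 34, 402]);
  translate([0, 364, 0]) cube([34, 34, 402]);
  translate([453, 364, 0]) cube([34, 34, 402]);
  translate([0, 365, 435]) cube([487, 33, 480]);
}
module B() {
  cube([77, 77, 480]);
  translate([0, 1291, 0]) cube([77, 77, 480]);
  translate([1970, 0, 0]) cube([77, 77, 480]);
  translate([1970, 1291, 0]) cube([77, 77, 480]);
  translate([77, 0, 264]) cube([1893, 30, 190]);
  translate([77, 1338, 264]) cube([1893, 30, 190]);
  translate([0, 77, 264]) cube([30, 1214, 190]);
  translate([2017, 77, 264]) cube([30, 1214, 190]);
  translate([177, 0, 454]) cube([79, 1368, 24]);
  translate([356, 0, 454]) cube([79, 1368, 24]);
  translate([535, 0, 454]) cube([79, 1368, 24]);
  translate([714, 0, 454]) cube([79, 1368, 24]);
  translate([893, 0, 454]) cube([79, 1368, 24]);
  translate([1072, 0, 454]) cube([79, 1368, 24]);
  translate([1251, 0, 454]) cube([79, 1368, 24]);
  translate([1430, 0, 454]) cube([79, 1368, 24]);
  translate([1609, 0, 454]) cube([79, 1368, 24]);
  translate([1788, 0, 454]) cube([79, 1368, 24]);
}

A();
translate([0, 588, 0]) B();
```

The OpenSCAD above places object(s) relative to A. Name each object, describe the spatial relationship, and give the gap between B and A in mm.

A is a chair. B is a bed frame. The bed frame is on the floor beside the chair on its +y side. The gap between the bed frame and the chair is 190 mm.

The bed frame's nearest face is 190 mm from the chair's +y face.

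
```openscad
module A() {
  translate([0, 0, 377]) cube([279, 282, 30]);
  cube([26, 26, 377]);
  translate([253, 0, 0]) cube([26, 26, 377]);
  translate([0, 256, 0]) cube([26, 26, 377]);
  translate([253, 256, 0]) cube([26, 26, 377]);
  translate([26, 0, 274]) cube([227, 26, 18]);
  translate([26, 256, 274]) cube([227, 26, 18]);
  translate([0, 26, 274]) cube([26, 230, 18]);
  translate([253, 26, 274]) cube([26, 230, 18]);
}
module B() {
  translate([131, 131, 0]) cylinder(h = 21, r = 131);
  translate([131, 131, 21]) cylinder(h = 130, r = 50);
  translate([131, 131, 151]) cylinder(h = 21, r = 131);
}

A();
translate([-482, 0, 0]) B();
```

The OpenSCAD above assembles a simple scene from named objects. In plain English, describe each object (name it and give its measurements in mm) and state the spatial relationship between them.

A is a simple wooden stool: a rectangular seat 279 mm (x) by 282 mm (y), 30 mm thick, top face at z = 407 mm, on four square legs, each 26×26 mm in cross-section. The legs rest on z = 0, each flush with a corner of the seat. Four stretchers, 26 mm wide and 18 mm tall, connect adjacent legs with their undersides at z = 274 mm, each running between the inner faces of the legs it joins and aligned with the legs' outer faces on the other axis.

B is a spool: two coaxial disc flanges of radius 131 mm and thickness 21 mm, joined by a core cylinder of radius 50 mm and height 130 mm. The lower flange rests on z = 0 and the three cylinders share a vertical axis.

The spool is on the floor beside the stool on its −x side.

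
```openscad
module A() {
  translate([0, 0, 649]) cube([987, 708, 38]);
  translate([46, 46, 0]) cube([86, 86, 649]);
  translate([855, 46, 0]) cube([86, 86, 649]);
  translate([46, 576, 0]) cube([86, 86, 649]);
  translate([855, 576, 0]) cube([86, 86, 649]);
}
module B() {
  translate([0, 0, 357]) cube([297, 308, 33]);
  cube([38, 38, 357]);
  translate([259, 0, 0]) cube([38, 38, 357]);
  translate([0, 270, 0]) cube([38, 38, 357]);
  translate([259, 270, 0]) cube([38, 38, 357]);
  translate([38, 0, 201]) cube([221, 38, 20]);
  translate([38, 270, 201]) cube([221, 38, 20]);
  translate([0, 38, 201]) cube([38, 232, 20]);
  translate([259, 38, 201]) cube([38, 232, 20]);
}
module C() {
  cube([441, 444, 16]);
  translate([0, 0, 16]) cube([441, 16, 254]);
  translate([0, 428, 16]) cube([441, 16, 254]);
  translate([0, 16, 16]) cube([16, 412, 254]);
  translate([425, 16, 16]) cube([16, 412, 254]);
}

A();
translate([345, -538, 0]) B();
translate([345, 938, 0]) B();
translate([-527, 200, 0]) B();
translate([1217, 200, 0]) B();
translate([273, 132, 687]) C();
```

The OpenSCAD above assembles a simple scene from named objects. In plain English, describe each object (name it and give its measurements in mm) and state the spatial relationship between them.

A is a rectangular dining table. The top is 987×708×38 mm with its upper surface at z = 687 mm. It stands on four 86×86 mm square legs, each inset 46 mm from the nearest pair of top edges, running from the floor to the underside of the top.

B is a simple wooden stool: a rectangular seat 297 mm (x) by 308 mm (y), 33 mm thick, top face at z = 390 mm, on four square legs, each 38×38 mm in cross-section. The legs rest on z = 0, each flush with a corner of the seat. Four stretchers, 38 mm wide and 20 mm tall, connect adjacent legs with their undersides at z = 201 mm, each running between the inner faces of the legs it joins and aligned with the legs' outer faces on the other axis.

C is an open storage box with external size 441×444×270 mm and wall thickness 16 mm (the base is also 16 mm thick). The base covers the whole footprint; the four walls stand on the base, with the y-facing walls full-width and the x-facing walls fitting between their inner faces.

Four stools sit around the table at the −y, +y, −x, +x sides. The open box is on top of the table, centred.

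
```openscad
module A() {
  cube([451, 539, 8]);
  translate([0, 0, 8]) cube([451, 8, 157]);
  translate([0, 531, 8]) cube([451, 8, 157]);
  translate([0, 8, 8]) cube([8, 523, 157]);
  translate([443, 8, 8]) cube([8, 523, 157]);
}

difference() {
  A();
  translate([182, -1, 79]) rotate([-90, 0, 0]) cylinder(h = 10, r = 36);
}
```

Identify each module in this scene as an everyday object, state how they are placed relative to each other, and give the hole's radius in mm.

The subtracted cylinder has r = 36 mm.

A is an open box. The open box has a circular hole through its front wall. The hole's radius is 36 mm.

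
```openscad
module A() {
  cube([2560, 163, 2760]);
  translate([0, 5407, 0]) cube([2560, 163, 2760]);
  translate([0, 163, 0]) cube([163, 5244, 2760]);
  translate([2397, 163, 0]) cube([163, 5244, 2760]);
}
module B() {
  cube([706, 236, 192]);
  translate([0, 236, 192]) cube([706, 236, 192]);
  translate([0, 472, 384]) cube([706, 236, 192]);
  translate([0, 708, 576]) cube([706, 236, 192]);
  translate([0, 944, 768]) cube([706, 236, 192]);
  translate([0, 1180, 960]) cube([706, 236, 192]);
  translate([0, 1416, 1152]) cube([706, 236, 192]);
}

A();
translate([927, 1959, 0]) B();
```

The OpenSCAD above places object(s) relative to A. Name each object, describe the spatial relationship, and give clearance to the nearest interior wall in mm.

A is a house frame. B is a staircase. The staircase sits inside the house frame, centred. The clearance to the nearest interior wall is 764 mm.

Clearances: x = 764, y = 1796; minimum 764 mm.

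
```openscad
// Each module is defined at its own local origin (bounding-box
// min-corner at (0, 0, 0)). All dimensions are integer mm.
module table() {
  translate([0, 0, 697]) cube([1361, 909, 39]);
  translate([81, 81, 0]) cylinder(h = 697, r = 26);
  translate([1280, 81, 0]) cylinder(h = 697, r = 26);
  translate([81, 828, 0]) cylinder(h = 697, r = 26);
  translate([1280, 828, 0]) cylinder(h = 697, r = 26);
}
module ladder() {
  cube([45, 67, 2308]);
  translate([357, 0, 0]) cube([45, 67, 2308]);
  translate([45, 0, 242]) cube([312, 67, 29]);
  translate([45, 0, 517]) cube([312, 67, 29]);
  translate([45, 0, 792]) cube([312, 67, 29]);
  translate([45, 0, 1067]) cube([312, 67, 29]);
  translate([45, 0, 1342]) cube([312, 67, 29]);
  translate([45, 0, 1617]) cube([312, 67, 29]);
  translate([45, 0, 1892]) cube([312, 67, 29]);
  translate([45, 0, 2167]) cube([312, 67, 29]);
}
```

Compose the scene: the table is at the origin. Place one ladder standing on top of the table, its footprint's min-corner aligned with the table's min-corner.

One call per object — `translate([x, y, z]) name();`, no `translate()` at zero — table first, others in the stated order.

table();
translate([0, 0, 736]) ladder();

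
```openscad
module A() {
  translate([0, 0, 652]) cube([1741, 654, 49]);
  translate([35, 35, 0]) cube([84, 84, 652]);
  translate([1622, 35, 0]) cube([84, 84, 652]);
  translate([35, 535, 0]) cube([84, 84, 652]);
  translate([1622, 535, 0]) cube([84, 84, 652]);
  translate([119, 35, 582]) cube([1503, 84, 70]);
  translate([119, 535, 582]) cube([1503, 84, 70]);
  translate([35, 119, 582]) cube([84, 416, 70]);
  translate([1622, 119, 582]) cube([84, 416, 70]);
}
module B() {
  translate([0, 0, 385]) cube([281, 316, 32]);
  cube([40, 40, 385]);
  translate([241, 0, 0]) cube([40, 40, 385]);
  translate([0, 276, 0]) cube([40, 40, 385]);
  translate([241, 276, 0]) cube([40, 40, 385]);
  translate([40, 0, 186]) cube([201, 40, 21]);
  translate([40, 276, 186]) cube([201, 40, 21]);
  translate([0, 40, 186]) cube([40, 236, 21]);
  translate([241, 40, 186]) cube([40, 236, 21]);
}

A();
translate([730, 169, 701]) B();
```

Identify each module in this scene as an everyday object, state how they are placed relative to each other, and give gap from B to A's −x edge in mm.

A is a table. B is a stool. The stool is on top of the table, centred. The gap from the stool to the table's −x edge is 730 mm.

The stool's min-x is at 730; the table's min-x is 0; gap = 730 mm.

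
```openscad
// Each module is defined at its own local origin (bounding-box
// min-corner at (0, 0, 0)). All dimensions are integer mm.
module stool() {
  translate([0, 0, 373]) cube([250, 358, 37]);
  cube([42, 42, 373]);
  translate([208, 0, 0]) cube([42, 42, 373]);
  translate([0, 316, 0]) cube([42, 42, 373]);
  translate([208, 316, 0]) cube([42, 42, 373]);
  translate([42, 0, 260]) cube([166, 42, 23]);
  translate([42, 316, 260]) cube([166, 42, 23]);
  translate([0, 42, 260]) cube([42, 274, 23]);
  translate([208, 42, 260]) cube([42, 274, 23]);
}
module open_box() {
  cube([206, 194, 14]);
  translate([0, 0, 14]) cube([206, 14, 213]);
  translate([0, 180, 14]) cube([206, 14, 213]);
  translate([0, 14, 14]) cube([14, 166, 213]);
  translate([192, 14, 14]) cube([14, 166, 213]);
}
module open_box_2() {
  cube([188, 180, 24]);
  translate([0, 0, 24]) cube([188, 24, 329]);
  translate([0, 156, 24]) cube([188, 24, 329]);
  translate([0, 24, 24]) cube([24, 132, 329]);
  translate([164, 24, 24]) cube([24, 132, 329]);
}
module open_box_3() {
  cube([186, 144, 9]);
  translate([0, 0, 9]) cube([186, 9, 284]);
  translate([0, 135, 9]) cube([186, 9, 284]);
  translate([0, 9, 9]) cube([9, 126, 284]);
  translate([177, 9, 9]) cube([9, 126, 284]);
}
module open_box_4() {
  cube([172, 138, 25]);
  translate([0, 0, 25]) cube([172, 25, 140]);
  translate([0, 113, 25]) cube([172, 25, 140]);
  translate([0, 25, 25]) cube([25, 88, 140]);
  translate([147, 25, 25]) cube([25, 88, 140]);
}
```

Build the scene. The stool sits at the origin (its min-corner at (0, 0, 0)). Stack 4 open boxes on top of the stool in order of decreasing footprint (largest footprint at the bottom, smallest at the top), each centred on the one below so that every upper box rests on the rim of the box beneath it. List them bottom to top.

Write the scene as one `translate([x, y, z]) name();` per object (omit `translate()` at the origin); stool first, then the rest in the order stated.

stool();
translate([22, 82, 410]) open_box();
translate([31, 89, 637]) open_box_2();
translate([32, 107, 990]) open_box_3();
translate([39, 110, 1283]) open_box_4();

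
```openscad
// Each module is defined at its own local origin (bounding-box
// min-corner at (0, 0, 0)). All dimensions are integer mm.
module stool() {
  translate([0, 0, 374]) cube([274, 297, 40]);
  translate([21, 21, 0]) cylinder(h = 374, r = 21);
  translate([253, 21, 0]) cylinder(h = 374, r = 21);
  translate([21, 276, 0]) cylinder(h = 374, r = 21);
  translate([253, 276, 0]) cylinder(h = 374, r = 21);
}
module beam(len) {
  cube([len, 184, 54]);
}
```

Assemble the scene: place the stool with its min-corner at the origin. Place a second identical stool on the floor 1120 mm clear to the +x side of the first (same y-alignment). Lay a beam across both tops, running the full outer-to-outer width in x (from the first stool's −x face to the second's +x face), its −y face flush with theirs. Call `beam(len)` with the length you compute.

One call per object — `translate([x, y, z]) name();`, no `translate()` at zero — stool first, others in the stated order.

stool();
translate([1394, 0, 0]) stool();
translate([0, 0, 414]) beam(1668);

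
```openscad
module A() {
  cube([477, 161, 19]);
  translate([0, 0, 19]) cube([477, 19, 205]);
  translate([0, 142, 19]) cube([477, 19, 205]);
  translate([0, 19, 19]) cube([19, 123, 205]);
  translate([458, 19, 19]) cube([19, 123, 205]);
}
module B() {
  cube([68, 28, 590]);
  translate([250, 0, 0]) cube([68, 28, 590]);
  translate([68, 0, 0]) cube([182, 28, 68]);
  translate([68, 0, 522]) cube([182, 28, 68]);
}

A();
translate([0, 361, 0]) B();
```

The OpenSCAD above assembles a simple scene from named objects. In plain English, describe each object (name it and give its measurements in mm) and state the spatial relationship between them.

A is an open storage box with external size 477×161×224 mm and wall thickness 19 mm (the base is also 19 mm thick). The base covers the whole footprint; the four walls stand on the base, with the y-facing walls full-width and the x-facing walls fitting between their inner faces.

B is a rectangular picture frame lying in the x–z plane (depth along y). The opening is 182 mm wide (x) by 454 mm tall (z), surrounded by a border 68 mm wide on all four sides. The frame is 28 mm deep and is made of two full-height vertical stiles with two horizontal rails fitted between them.

The picture frame is on the floor beside the open box on its +y side.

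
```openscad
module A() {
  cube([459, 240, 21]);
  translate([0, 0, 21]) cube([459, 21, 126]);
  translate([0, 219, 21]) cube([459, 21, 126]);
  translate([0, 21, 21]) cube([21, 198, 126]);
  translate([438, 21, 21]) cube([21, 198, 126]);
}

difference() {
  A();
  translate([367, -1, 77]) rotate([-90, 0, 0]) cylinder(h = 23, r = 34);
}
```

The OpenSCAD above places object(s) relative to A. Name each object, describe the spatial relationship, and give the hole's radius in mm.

A is an open box. The open box has a circular hole through its front wall. The hole's radius is 34 mm.

The subtracted cylinder has r = 34 mm.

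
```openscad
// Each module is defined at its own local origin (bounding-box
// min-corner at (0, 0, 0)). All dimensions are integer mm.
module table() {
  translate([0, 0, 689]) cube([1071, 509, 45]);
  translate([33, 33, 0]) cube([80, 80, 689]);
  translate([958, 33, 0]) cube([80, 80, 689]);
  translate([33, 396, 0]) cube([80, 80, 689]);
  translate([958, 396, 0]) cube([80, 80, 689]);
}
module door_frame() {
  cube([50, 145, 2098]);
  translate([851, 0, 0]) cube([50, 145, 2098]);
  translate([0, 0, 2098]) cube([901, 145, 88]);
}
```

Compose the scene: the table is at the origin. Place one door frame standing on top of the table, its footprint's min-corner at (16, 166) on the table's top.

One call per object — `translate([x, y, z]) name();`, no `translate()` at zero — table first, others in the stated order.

table();
translate([16, 166, 734]) door_frame();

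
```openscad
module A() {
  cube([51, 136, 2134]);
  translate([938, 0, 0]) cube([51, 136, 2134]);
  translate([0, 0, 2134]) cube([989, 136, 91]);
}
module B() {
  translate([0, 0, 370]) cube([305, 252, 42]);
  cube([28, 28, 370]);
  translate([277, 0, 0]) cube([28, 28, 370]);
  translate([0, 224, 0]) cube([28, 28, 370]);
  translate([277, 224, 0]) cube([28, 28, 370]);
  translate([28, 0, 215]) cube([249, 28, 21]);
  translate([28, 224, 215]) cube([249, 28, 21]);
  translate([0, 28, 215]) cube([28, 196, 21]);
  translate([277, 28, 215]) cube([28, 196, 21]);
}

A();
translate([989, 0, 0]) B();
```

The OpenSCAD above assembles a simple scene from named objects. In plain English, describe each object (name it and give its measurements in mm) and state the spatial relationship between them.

A is a door frame. The clear opening is 887 mm wide and 2134 mm high. Two 51 mm wide jambs, 136 mm deep, stand either side of the opening from the floor to the top of the opening. A 91 mm thick head sits across the top of both jambs, spanning the full outside width of the frame.

B is a four-legged stool. The seat is 305×252 mm, 42 mm thick, top at z = 412 mm. It stands on four square legs, each 28×28 mm in cross-section, from z = 0 to the seat underside, each flush with a corner of the seat. Four stretchers, 28 mm wide and 21 mm tall, connect adjacent legs with their undersides at z = 215 mm, each running between the inner faces of the legs it joins and aligned with the legs' outer faces on the other axis.

The stool is against the door frame's +x side, with their −y faces flush.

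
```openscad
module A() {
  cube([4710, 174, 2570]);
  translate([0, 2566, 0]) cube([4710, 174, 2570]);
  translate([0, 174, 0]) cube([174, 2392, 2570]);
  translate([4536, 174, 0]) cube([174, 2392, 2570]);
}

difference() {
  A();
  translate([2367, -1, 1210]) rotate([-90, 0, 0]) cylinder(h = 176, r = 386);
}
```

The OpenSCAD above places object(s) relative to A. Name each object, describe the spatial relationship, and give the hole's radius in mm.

The subtracted cylinder has r = 386 mm.

A is a house frame. The house frame has a circular hole through its front wall. The hole's radius is 386 mm.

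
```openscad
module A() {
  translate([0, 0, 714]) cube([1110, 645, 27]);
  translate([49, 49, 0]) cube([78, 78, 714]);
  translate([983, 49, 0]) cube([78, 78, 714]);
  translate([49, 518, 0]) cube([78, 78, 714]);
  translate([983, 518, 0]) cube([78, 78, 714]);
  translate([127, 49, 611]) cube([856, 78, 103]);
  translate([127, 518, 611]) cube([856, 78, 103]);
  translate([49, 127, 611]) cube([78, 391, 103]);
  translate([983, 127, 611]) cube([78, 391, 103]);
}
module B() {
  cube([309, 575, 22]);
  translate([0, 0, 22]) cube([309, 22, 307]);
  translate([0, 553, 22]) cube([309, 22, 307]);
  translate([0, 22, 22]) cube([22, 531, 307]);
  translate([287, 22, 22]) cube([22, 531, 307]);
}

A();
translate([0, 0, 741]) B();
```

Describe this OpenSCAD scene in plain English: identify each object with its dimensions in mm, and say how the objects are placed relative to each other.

A is a table: top 1110 mm (x) × 645 mm (y), 27 mm thick, upper face at z = 741 mm, on four 78×78 mm square legs, each inset 49 mm from the nearest pair of top edges, running from z = 0 to the bottom of the top. Four apron rails, 78 mm thick and 103 mm tall, run between adjacent legs with their top edges flush with the underside of the top and their outer faces flush with the legs' outer faces.

B is an open-topped rectangular box: outside dimensions 309×575×329 mm, with a uniform wall and base thickness of 22 mm. The base is a full 309×575 slab on the floor; four walls sit on top of the base. The front and back walls (the −y and +y sides) span the full width; the two side walls fit between them.

The open box is on top of the table.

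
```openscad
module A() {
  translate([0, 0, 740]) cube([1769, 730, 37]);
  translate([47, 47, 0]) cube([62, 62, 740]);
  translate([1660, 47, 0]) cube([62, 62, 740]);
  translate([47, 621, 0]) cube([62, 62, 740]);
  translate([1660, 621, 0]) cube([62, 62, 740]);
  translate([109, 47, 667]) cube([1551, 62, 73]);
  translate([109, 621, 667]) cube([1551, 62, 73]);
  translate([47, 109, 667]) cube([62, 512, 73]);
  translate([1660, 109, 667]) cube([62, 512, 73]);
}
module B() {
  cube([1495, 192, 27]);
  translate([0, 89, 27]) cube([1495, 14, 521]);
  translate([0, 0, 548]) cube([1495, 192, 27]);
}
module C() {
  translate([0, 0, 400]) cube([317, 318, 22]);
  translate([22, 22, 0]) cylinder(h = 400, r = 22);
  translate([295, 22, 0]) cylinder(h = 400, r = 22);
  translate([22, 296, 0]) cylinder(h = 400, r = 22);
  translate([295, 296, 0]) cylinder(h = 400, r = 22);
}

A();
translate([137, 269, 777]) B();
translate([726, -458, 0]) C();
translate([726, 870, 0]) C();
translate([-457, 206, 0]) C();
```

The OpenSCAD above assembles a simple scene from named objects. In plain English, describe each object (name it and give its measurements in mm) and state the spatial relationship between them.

A is a rectangular dining table. The top is 1769×730×37 mm with its upper surface at z = 777 mm. It stands on four 62×62 mm square legs, each inset 47 mm from the nearest pair of top edges, running from the floor to the underside of the top. Four apron rails, 62 mm thick and 73 mm tall, run between adjacent legs with their top edges flush with the underside of the top and their outer faces flush with the legs' outer faces.

B is an I-beam lying along x, 1495 mm long. Overall section height 575 mm. Two flanges 192 mm wide (y) and 27 mm thick, one on the floor and one at the top; a web 14 mm thick runs between them, centred on the flange width.

C is a simple wooden stool: a rectangular seat 317 mm (x) by 318 mm (y), 22 mm thick, top face at z = 422 mm, on four round legs, each 44 mm in diameter. The legs rest on z = 0, each leg's axis is inset half a diameter from the nearest pair of seat edges (so the leg's bounding box is flush with the corner).

The I-beam is on top of the table, centred. Three stools sit around the table at the −y, +y, −x sides.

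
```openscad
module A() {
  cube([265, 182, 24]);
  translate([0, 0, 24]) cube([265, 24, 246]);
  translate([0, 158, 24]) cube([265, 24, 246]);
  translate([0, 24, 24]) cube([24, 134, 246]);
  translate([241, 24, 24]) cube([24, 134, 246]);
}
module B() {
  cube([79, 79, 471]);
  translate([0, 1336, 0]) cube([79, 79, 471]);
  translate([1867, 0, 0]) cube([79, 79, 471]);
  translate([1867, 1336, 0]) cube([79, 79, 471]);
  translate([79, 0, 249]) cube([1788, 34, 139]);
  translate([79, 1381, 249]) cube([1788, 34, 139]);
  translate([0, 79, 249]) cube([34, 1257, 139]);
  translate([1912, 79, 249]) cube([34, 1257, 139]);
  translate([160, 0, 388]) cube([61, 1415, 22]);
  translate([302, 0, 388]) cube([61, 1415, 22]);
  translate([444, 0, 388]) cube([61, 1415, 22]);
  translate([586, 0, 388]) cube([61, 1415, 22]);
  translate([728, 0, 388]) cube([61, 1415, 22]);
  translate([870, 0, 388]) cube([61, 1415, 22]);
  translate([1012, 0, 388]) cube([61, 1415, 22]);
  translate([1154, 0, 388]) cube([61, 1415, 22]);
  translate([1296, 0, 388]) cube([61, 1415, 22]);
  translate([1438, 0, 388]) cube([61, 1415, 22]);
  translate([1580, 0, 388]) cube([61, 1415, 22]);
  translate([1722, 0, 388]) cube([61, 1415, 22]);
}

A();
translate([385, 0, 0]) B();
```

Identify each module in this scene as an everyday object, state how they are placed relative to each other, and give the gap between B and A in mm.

A is an open box. B is a bed frame. The bed frame is on the floor beside the open box on its +x side. The gap between the bed frame and the open box is 120 mm.

The bed frame's nearest face is 120 mm from the open box's +x face.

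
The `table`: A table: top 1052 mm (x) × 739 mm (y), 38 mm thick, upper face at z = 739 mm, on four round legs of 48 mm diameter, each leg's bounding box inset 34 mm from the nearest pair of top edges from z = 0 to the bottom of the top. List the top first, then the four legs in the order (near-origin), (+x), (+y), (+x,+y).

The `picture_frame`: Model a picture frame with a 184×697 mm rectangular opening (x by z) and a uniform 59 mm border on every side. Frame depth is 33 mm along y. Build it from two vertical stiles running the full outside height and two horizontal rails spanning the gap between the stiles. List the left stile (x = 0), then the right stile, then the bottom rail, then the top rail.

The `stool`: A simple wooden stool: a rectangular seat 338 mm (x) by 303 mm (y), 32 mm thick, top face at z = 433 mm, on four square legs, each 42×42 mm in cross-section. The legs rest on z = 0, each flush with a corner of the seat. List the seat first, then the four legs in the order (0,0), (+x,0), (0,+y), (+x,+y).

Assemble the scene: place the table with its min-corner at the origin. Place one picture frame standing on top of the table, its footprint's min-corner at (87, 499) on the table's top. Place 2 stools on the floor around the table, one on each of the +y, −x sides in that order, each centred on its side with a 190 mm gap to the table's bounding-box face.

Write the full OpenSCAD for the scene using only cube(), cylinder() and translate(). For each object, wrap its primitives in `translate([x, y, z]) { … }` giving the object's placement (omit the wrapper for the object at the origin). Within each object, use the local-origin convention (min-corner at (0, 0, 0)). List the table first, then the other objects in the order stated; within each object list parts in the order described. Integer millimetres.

translate([0, 0, 701]) cube([1052, 739, 38]);
translate([58, 58, 0]) cylinder(h = 701, r = 24);
translate([994, 58, 0]) cylinder(h = 701, r = 24);
translate([58, 681, 0]) cylinder(h = 701, r = 24);
translate([994, 681, 0]) cylinder(h = 701, r = 24);
translate([87, 499, 739]) {
  cube([59, 33, 815]);
  translate([243, 0, 0]) cube([59, 33, 815]);
  translate([59, 0, 0]) cube([184, 33, 59]);
  translate([59, 0, 756]) cube([184, 33, 59]);
}
translate([357, 929, 0]) {
  translate([0, 0, 401]) cube([338, 303, 32]);
  cube([42, 42, 401]);
  translate([296, 0, 0]) cube([42, 42, 401]);
  translate([0, 261, 0]) cube([42, 42, 401]);
  translate([296, 261, 0]) cube([42, 42, 401]);
}
translate([-528, 218, 0]) {
  translate([0, 0, 401]) cube([338, 303, 32]);
  cube([42, 42, 401]);
  translate([296, 0, 0]) cube([42, 42, 401]);
  translate([0, 261, 0]) cube([42, 42, 401]);
  translate([296, 261, 0]) cube([42, 42, 401]);
}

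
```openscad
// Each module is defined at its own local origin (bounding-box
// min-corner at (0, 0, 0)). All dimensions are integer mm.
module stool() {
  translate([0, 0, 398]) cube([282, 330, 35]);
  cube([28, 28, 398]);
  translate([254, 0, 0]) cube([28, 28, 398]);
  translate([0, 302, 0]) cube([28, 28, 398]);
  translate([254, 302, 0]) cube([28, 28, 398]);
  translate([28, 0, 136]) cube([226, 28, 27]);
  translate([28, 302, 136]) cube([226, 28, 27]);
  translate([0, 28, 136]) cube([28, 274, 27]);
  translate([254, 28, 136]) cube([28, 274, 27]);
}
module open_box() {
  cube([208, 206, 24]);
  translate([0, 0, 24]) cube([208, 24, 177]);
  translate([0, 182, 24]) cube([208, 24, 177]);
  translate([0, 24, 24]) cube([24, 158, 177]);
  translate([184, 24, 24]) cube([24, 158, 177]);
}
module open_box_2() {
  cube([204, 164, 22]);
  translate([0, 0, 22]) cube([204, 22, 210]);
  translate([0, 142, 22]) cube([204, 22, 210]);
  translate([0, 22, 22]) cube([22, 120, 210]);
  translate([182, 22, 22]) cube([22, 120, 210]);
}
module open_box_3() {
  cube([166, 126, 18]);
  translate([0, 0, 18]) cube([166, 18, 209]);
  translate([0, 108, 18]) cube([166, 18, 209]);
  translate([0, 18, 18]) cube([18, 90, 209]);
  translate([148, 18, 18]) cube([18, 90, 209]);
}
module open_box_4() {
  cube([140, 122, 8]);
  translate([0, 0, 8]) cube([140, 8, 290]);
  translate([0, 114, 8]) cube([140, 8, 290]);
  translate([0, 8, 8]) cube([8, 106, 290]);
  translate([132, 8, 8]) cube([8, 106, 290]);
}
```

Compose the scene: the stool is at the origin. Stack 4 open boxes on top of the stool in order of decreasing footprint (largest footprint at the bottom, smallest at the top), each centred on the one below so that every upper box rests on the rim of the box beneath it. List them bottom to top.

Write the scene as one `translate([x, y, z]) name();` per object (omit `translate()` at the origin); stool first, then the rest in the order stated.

stool();
translate([37, 62, 433]) open_box();
translate([39, 83, 634]) open_box_2();
translate([58, 102, 866]) open_box_3();
translate([71, 104, 1093]) open_box_4();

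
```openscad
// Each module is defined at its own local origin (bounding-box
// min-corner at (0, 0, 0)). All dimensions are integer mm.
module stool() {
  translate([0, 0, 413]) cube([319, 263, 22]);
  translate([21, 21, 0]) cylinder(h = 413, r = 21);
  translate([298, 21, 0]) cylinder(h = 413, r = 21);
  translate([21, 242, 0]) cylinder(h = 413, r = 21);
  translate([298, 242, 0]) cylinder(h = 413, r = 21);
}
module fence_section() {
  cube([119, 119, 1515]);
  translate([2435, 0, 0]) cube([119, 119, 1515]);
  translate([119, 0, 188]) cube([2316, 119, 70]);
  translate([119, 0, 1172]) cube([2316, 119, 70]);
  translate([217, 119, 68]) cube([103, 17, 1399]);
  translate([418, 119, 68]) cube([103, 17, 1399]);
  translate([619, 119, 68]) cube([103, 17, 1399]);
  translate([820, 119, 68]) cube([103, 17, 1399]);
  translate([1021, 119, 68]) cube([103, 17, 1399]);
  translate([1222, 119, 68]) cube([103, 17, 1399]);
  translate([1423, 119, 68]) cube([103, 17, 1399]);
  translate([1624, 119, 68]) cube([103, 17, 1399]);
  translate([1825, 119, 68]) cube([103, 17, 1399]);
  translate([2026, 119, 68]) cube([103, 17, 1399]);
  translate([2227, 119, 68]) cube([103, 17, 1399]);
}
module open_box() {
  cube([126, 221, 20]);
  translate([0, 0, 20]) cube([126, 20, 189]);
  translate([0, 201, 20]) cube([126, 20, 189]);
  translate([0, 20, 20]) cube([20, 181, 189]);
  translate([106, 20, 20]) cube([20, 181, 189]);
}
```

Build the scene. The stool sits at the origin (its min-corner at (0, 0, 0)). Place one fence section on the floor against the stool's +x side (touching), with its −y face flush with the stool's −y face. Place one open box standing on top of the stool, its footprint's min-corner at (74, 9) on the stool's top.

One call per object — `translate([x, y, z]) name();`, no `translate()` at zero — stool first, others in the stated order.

stool();
translate([319, 0, 0]) fence_section();
translate([74, 9, 435]) open_box();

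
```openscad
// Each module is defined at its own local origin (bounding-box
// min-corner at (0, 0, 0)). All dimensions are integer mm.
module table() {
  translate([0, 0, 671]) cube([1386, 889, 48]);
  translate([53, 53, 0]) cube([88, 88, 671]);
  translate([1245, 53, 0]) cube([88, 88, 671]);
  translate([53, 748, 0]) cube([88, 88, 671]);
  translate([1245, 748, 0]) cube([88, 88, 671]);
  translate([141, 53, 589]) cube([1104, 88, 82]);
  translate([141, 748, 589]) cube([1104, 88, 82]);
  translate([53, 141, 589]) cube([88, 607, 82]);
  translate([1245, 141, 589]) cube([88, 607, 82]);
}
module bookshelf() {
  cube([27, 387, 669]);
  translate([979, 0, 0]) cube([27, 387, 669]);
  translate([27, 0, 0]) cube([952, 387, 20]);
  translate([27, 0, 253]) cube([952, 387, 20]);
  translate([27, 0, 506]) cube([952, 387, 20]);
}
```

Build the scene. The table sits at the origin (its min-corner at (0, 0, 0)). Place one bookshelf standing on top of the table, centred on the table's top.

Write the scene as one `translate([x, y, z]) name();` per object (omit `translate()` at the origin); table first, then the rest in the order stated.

table();
translate([190, 251, 719]) bookshelf();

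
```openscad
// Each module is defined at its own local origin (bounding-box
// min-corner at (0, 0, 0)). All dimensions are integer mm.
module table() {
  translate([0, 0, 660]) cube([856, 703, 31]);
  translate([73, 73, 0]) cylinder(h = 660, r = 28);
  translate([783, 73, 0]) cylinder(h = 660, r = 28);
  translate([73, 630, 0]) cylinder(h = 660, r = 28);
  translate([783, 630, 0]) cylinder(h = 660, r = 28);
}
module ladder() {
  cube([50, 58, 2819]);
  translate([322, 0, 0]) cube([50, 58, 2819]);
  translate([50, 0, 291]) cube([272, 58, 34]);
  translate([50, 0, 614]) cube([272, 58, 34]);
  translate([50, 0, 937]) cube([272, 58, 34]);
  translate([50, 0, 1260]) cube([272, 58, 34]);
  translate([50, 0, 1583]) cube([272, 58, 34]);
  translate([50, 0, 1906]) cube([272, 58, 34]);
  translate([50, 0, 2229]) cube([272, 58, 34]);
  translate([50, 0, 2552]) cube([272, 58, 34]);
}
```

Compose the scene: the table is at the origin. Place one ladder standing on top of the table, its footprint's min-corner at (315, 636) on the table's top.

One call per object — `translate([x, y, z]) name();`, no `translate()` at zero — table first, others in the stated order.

table();
translate([315, 636, 691]) ladder();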